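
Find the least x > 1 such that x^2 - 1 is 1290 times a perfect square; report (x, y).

(x, y) = (431, 12)

First expand sqrt(1290) as a continued fraction. With x_i = (sqrt(1290) + m_i)/d_i and (m_0, d_0) = (0, 1): a_0 = floor(sqrt(1290)) = 35, since 35^2 = 1225 <= 1290 < 1296 = 36^2.
Iterate m_{i+1} = d_i*a_i - m_i, d_{i+1} = (1290 - m_{i+1}^2)/d_i, a_{i+1} = floor((a_0 + m_{i+1})/d_{i+1}):
  m_1 = 1*35 - 0 = 35, d_1 = (1290 - 35^2)/1 = 65/1 = 65, a_1 = floor((35 + 35)/65) = 1.
  m_2 = 65*1 - 35 = 30, d_2 = (1290 - 30^2)/65 = 390/65 = 6, a_2 = floor((35 + 30)/6) = 10.
  m_3 = 6*10 - 30 = 30, d_3 = (1290 - 30^2)/6 = 390/6 = 65, a_3 = floor((35 + 30)/65) = 1.
  m_4 = 65*1 - 30 = 35, d_4 = (1290 - 35^2)/65 = 65/65 = 1, a_4 = floor((35 + 35)/1) = 70.
  m_5 = 1*70 - 35 = 35, d_5 = (1290 - 35^2)/1 = 65/1 = 65: (m_5, d_5) = (m_1, d_1) = (35, 65), so from here the quotients repeat a_1, ..., a_4; the period length is 4.
So sqrt(1290) = [35; (1, 10, 1, 70)] with period length k = 4.
k is even, so the fundamental solution of x^2 - 1290y^2 = 1 is (p_{k-1}, q_{k-1}) = (p_3, q_3); compute convergents through index 3.
Convergents (p_i = a_i*p_{i-1} + p_{i-2}, q_i = a_i*q_{i-1} + q_{i-2} with p_{-2}=0, p_{-1}=1, q_{-2}=1, q_{-1}=0):
  i=0: a_0=35, p_0 = 35*1 + 0 = 35, q_0 = 35*0 + 1 = 1.
  i=1: a_1=1, p_1 = 1*35 + 1 = 36, q_1 = 1*1 + 0 = 1.
  i=2: a_2=10, p_2 = 10*36 + 35 = 395, q_2 = 10*1 + 1 = 11.
  i=3: a_3=1, p_3 = 1*395 + 36 = 431, q_3 = 1*11 + 1 = 12.
Check: 431^2 - 1290*12^2 = 185761 - 185760 = 1, so (x, y) = (431, 12) solves the equation, and by the theorem it is the least positive solution.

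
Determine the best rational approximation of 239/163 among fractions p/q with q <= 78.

22/15

Expand x = 239/163 as a continued fraction with the Euclidean algorithm:
  239 = 1*163 + 76, so a_0 = 1.
  163 = 2*76 + 11, so a_1 = 2.
  76 = 6*11 + 10, so a_2 = 6.
  11 = 1*10 + 1, so a_3 = 1.
  10 = 10*1 + 0, so a_4 = 10.
so x = [1; 2, 6, 1, 10].
Convergents (p_i = a_i*p_{i-1} + p_{i-2}, q_i = a_i*q_{i-1} + q_{i-2} with p_{-2}=0, p_{-1}=1, q_{-2}=1, q_{-1}=0), until the denominator exceeds 78:
  i=0: a_0=1, p_0 = 1*1 + 0 = 1, q_0 = 1*0 + 1 = 1.
  i=1: a_1=2, p_1 = 2*1 + 1 = 3, q_1 = 2*1 + 0 = 2.
  i=2: a_2=6, p_2 = 6*3 + 1 = 19, q_2 = 6*2 + 1 = 13.
  i=3: a_3=1, p_3 = 1*19 + 3 = 22, q_3 = 1*13 + 2 = 15.
  i=4: a_4=10, p_4 = 10*22 + 19 = 239, q_4 = 10*15 + 13 = 163.
q_4 = 163 > 78, so the last convergent with denominator <= 78 is p_3/q_3 = 22/15.
The closest fraction with denominator <= 78 is either p_3/q_3 or the intermediate fraction (k*p_3 + p_2)/(k*q_3 + q_2) with the largest k >= 1 whose denominator stays <= 78; these approach x as k grows, and every other convergent or intermediate fraction in range is farther away.
Largest k: floor((78 - q_2)/q_3) = floor((78 - 13)/15) = 4.
That gives (4*22 + 19)/(4*15 + 13) = 107/73.
Compare the errors: |x - 22/15| = |239*15 - 22*163|/(163*15) = 1/2445, and |x - 107/73| = |239*73 - 107*163|/(163*73) = 6/11899.
Cross-multiplying, 1*11899 = 11899 < 14670 = 6*2445, so 1/2445 is smaller: the convergent 22/15 is closer to x than 107/73.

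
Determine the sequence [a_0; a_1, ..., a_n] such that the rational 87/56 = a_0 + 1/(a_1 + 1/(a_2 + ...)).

[1; 1, 1, 4, 6]

Run the Euclidean algorithm on 87 and 56; the successive quotients are the partial quotients a_0, a_1, ... (each step inverts the fractional part left over by the previous one):
  87 = 1*56 + 31, so a_0 = 1.
  56 = 1*31 + 25, so a_1 = 1.
  31 = 1*25 + 6, so a_2 = 1.
  25 = 4*6 + 1, so a_3 = 4.
  6 = 6*1 + 0, so a_4 = 6.
The remainder reaches 0 after 5 divisions, so the expansion has 5 partial quotients, read off in order.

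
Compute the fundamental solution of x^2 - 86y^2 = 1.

(x, y) = (10405, 1122)

First expand sqrt(86) as a continued fraction. With x_i = (sqrt(86) + m_i)/d_i and (m_0, d_0) = (0, 1): a_0 = floor(sqrt(86)) = 9, since 9^2 = 81 <= 86 < 100 = 10^2.
Iterate m_{i+1} = d_i*a_i - m_i, d_{i+1} = (86 - m_{i+1}^2)/d_i, a_{i+1} = floor((a_0 + m_{i+1})/d_{i+1}):
  m_1 = 1*9 - 0 = 9, d_1 = (86 - 9^2)/1 = 5/1 = 5, a_1 = floor((9 + 9)/5) = 3.
  m_2 = 5*3 - 9 = 6, d_2 = (86 - 6^2)/5 = 50/5 = 10, a_2 = floor((9 + 6)/10) = 1.
  m_3 = 10*1 - 6 = 4, d_3 = (86 - 4^2)/10 = 70/10 = 7, a_3 = floor((9 + 4)/7) = 1.
  m_4 = 7*1 - 4 = 3, d_4 = (86 - 3^2)/7 = 77/7 = 11, a_4 = floor((9 + 3)/11) = 1.
  m_5 = 11*1 - 3 = 8, d_5 = (86 - 8^2)/11 = 22/11 = 2, a_5 = floor((9 + 8)/2) = 8.
  m_6 = 2*8 - 8 = 8, d_6 = (86 - 8^2)/2 = 22/2 = 11, a_6 = floor((9 + 8)/11) = 1.
  m_7 = 11*1 - 8 = 3, d_7 = (86 - 3^2)/11 = 77/11 = 7, a_7 = floor((9 + 3)/7) = 1.
  m_8 = 7*1 - 3 = 4, d_8 = (86 - 4^2)/7 = 70/7 = 10, a_8 = floor((9 + 4)/10) = 1.
  m_9 = 10*1 - 4 = 6, d_9 = (86 - 6^2)/10 = 50/10 = 5, a_9 = floor((9 + 6)/5) = 3.
  m_10 = 5*3 - 6 = 9, d_10 = (86 - 9^2)/5 = 5/5 = 1, a_10 = floor((9 + 9)/1) = 18.
  m_11 = 1*18 - 9 = 9, d_11 = (86 - 9^2)/1 = 5/1 = 5: (m_11, d_11) = (m_1, d_1) = (9, 5), so from here the quotients repeat a_1, ..., a_10; the period length is 10.
So sqrt(86) = [9; (3, 1, 1, 1, 8, 1, 1, 1, 3, 18)] with period length k = 10.
k is even, so the fundamental solution of x^2 - 86y^2 = 1 is (p_{k-1}, q_{k-1}) = (p_9, q_9); compute convergents through index 9.
Convergents (p_i = a_i*p_{i-1} + p_{i-2}, q_i = a_i*q_{i-1} + q_{i-2} with p_{-2}=0, p_{-1}=1, q_{-2}=1, q_{-1}=0):
  i=0: a_0=9, p_0 = 9*1 + 0 = 9, q_0 = 9*0 + 1 = 1.
  i=1: a_1=3, p_1 = 3*9 + 1 = 28, q_1 = 3*1 + 0 = 3.
  i=2: a_2=1, p_2 = 1*28 + 9 = 37, q_2 = 1*3 + 1 = 4.
  i=3: a_3=1, p_3 = 1*37 + 28 = 65, q_3 = 1*4 + 3 = 7.
  i=4: a_4=1, p_4 = 1*65 + 37 = 102, q_4 = 1*7 + 4 = 11.
  i=5: a_5=8, p_5 = 8*102 + 65 = 881, q_5 = 8*11 + 7 = 95.
  i=6: a_6=1, p_6 = 1*881 + 102 = 983, q_6 = 1*95 + 11 = 106.
  i=7: a_7=1, p_7 = 1*983 + 881 = 1864, q_7 = 1*106 + 95 = 201.
  i=8: a_8=1, p_8 = 1*1864 + 983 = 2847, q_8 = 1*201 + 106 = 307.
  i=9: a_9=3, p_9 = 3*2847 + 1864 = 10405, q_9 = 3*307 + 201 = 1122.
Check: 10405^2 - 86*1122^2 = 108264025 - 108264024 = 1, so (x, y) = (10405, 1122) solves the equation, and by the theorem it is the least positive solution.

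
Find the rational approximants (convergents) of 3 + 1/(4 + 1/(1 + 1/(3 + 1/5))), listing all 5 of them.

3/1, 13/4, 16/5, 61/19, 321/100

Using the convergent recurrence p_i = a_i*p_{i-1} + p_{i-2}, q_i = a_i*q_{i-1} + q_{i-2} with p_{-2}=0, p_{-1}=1, q_{-2}=1, q_{-1}=0:
  i=0: a_0=3, p_0 = 3*1 + 0 = 3, q_0 = 3*0 + 1 = 1.
  i=1: a_1=4, p_1 = 4*3 + 1 = 13, q_1 = 4*1 + 0 = 4.
  i=2: a_2=1, p_2 = 1*13 + 3 = 16, q_2 = 1*4 + 1 = 5.
  i=3: a_3=3, p_3 = 3*16 + 13 = 61, q_3 = 3*5 + 4 = 19.
  i=4: a_4=5, p_4 = 5*61 + 16 = 321, q_4 = 5*19 + 5 = 100.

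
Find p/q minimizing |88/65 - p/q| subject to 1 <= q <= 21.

Expand x = 88/65 as a continued fraction with the Euclidean algorithm:
  88 = 1*65 + 23, so a_0 = 1.
  65 = 2*23 + 19, so a_1 = 2.
  23 = 1*19 + 4, so a_2 = 1.
  19 = 4*4 + 3, so a_3 = 4.
  4 = 1*3 + 1, so a_4 = 1.
  3 = 3*1 + 0, so a_5 = 3.
so x = [1; 2, 1, 4, 1, 3].
Convergents (p_i = a_i*p_{i-1} + p_{i-2}, q_i = a_i*q_{i-1} + q_{i-2} with p_{-2}=0, p_{-1}=1, q_{-2}=1, q_{-1}=0), until the denominator exceeds 21:
  i=0: a_0=1, p_0 = 1*1 + 0 = 1, q_0 = 1*0 + 1 = 1.
  i=1: a_1=2, p_1 = 2*1 + 1 = 3, q_1 = 2*1 + 0 = 2.
  i=2: a_2=1, p_2 = 1*3 + 1 = 4, q_2 = 1*2 + 1 = 3.
  i=3: a_3=4, p_3 = 4*4 + 3 = 19, q_3 = 4*3 + 2 = 14.
  i=4: a_4=1, p_4 = 1*19 + 4 = 23, q_4 = 1*14 + 3 = 17.
  i=5: a_5=3, p_5 = 3*23 + 19 = 88, q_5 = 3*17 + 14 = 65.
q_5 = 65 > 21, so the last convergent with denominator <= 21 is p_4/q_4 = 23/17.
The closest fraction with denominator <= 21 is either p_4/q_4 or the intermediate fraction (k*p_4 + p_3)/(k*q_4 + q_3) with the largest k >= 1 whose denominator stays <= 21; these approach x as k grows, and every other convergent or intermediate fraction in range is farther away.
Largest k: floor((21 - q_3)/q_4) = floor((21 - 14)/17) = 0.
Since k = 0, no intermediate fraction beyond p_4/q_4 has denominator <= 21, so the convergent 23/17 is the closest (its error is |88*17 - 23*65|/(65*17) = 1/1105).

23/17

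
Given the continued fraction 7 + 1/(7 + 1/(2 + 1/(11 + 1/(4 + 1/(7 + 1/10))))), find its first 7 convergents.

7/1, 50/7, 107/15, 1227/172, 5015/703, 36332/5093, 368335/51633

Using the convergent recurrence p_i = a_i*p_{i-1} + p_{i-2}, q_i = a_i*q_{i-1} + q_{i-2} with p_{-2}=0, p_{-1}=1, q_{-2}=1, q_{-1}=0:
  i=0: a_0=7, p_0 = 7*1 + 0 = 7, q_0 = 7*0 + 1 = 1.
  i=1: a_1=7, p_1 = 7*7 + 1 = 50, q_1 = 7*1 + 0 = 7.
  i=2: a_2=2, p_2 = 2*50 + 7 = 107, q_2 = 2*7 + 1 = 15.
  i=3: a_3=11, p_3 = 11*107 + 50 = 1227, q_3 = 11*15 + 7 = 172.
  i=4: a_4=4, p_4 = 4*1227 + 107 = 5015, q_4 = 4*172 + 15 = 703.
  i=5: a_5=7, p_5 = 7*5015 + 1227 = 36332, q_5 = 7*703 + 172 = 5093.
  i=6: a_6=10, p_6 = 10*36332 + 5015 = 368335, q_6 = 10*5093 + 703 = 51633.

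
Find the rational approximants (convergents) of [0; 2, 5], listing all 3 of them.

Using the convergent recurrence p_i = a_i*p_{i-1} + p_{i-2}, q_i = a_i*q_{i-1} + q_{i-2} with p_{-2}=0, p_{-1}=1, q_{-2}=1, q_{-1}=0:
  i=0: a_0=0, p_0 = 0*1 + 0 = 0, q_0 = 0*0 + 1 = 1.
  i=1: a_1=2, p_1 = 2*0 + 1 = 1, q_1 = 2*1 + 0 = 2.
  i=2: a_2=5, p_2 = 5*1 + 0 = 5, q_2 = 5*2 + 1 = 11.

0/1, 1/2, 5/11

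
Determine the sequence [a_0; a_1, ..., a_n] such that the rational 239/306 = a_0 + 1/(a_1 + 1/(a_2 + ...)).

Run the Euclidean algorithm on 239 and 306; the successive quotients are the partial quotients a_0, a_1, ... (each step inverts the fractional part left over by the previous one):
  239 = 0*306 + 239, so a_0 = 0.
  306 = 1*239 + 67, so a_1 = 1.
  239 = 3*67 + 38, so a_2 = 3.
  67 = 1*38 + 29, so a_3 = 1.
  38 = 1*29 + 9, so a_4 = 1.
  29 = 3*9 + 2, so a_5 = 3.
  9 = 4*2 + 1, so a_6 = 4.
  2 = 2*1 + 0, so a_7 = 2.
The remainder reaches 0 after 8 divisions, so the expansion has 8 partial quotients, read off in order.

[0; 1, 3, 1, 1, 3, 4, 2]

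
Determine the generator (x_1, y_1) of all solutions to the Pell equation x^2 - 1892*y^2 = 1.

First expand sqrt(1892) as a continued fraction. With x_i = (sqrt(1892) + m_i)/d_i and (m_0, d_0) = (0, 1): a_0 = floor(sqrt(1892)) = 43, since 43^2 = 1849 <= 1892 < 1936 = 44^2.
Iterate m_{i+1} = d_i*a_i - m_i, d_{i+1} = (1892 - m_{i+1}^2)/d_i, a_{i+1} = floor((a_0 + m_{i+1})/d_{i+1}):
  m_1 = 1*43 - 0 = 43, d_1 = (1892 - 43^2)/1 = 43/1 = 43, a_1 = floor((43 + 43)/43) = 2.
  m_2 = 43*2 - 43 = 43, d_2 = (1892 - 43^2)/43 = 43/43 = 1, a_2 = floor((43 + 43)/1) = 86.
  m_3 = 1*86 - 43 = 43, d_3 = (1892 - 43^2)/1 = 43/1 = 43: (m_3, d_3) = (m_1, d_1) = (43, 43), so from here the quotients repeat a_1, a_2; the period length is 2.
So sqrt(1892) = [43; (2, 86)] with period length k = 2.
k is even, so the fundamental solution of x^2 - 1892y^2 = 1 is (p_{k-1}, q_{k-1}) = (p_1, q_1); compute convergents through index 1.
Convergents (p_i = a_i*p_{i-1} + p_{i-2}, q_i = a_i*q_{i-1} + q_{i-2} with p_{-2}=0, p_{-1}=1, q_{-2}=1, q_{-1}=0):
  i=0: a_0=43, p_0 = 43*1 + 0 = 43, q_0 = 43*0 + 1 = 1.
  i=1: a_1=2, p_1 = 2*43 + 1 = 87, q_1 = 2*1 + 0 = 2.
Check: 87^2 - 1892*2^2 = 7569 - 7568 = 1, so (x, y) = (87, 2) solves the equation, and by the theorem it is the least positive solution.

(x, y) = (87, 2)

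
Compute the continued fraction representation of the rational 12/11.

[1; 11]

Run the Euclidean algorithm on 12 and 11; the successive quotients are the partial quotients a_0, a_1, ... (each step inverts the fractional part left over by the previous one):
  12 = 1*11 + 1, so a_0 = 1.
  11 = 11*1 + 0, so a_1 = 11.
The remainder reaches 0 after 2 divisions, so the expansion has 2 partial quotients, read off in order.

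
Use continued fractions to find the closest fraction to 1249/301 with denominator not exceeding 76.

Expand x = 1249/301 as a continued fraction with the Euclidean algorithm:
  1249 = 4*301 + 45, so a_0 = 4.
  301 = 6*45 + 31, so a_1 = 6.
  45 = 1*31 + 14, so a_2 = 1.
  31 = 2*14 + 3, so a_3 = 2.
  14 = 4*3 + 2, so a_4 = 4.
  3 = 1*2 + 1, so a_5 = 1.
  2 = 2*1 + 0, so a_6 = 2.
so x = [4; 6, 1, 2, 4, 1, 2].
Convergents (p_i = a_i*p_{i-1} + p_{i-2}, q_i = a_i*q_{i-1} + q_{i-2} with p_{-2}=0, p_{-1}=1, q_{-2}=1, q_{-1}=0), until the denominator exceeds 76:
  i=0: a_0=4, p_0 = 4*1 + 0 = 4, q_0 = 4*0 + 1 = 1.
  i=1: a_1=6, p_1 = 6*4 + 1 = 25, q_1 = 6*1 + 0 = 6.
  i=2: a_2=1, p_2 = 1*25 + 4 = 29, q_2 = 1*6 + 1 = 7.
  i=3: a_3=2, p_3 = 2*29 + 25 = 83, q_3 = 2*7 + 6 = 20.
  i=4: a_4=4, p_4 = 4*83 + 29 = 361, q_4 = 4*20 + 7 = 87.
q_4 = 87 > 76, so the last convergent with denominator <= 76 is p_3/q_3 = 83/20.
The closest fraction with denominator <= 76 is either p_3/q_3 or the intermediate fraction (k*p_3 + p_2)/(k*q_3 + q_2) with the largest k >= 1 whose denominator stays <= 76; these approach x as k grows, and every other convergent or intermediate fraction in range is farther away.
Largest k: floor((76 - q_2)/q_3) = floor((76 - 7)/20) = 3.
That gives (3*83 + 29)/(3*20 + 7) = 278/67.
Compare the errors: |x - 83/20| = |1249*20 - 83*301|/(301*20) = 3/6020, and |x - 278/67| = |1249*67 - 278*301|/(301*67) = 5/20167.
Cross-multiplying, 5*6020 = 30100 < 60501 = 3*20167, so 5/20167 is smaller: the intermediate fraction 278/67 is closer to x than 83/20.

278/67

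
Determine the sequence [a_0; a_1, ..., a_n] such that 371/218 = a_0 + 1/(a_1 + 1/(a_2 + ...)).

Run the Euclidean algorithm on 371 and 218; the successive quotients are the partial quotients a_0, a_1, ... (each step inverts the fractional part left over by the previous one):
  371 = 1*218 + 153, so a_0 = 1.
  218 = 1*153 + 65, so a_1 = 1.
  153 = 2*65 + 23, so a_2 = 2.
  65 = 2*23 + 19, so a_3 = 2.
  23 = 1*19 + 4, so a_4 = 1.
  19 = 4*4 + 3, so a_5 = 4.
  4 = 1*3 + 1, so a_6 = 1.
  3 = 3*1 + 0, so a_7 = 3.
The remainder reaches 0 after 8 divisions, so the expansion has 8 partial quotients, read off in order.

[1; 1, 2, 2, 1, 4, 1, 3]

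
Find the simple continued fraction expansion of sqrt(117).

[10; (1, 4, 2, 4, 1, 20)]

Write x_i = (sqrt(117) + m_i)/d_i with (m_0, d_0) = (0, 1). a_0 = floor(sqrt(117)) = 10, since 10^2 = 100 <= 117 < 121 = 11^2.
Iterate m_{i+1} = d_i*a_i - m_i, d_{i+1} = (117 - m_{i+1}^2)/d_i, a_{i+1} = floor((a_0 + m_{i+1})/d_{i+1}):
  m_1 = 1*10 - 0 = 10, d_1 = (117 - 10^2)/1 = 17/1 = 17, a_1 = floor((10 + 10)/17) = 1.
  m_2 = 17*1 - 10 = 7, d_2 = (117 - 7^2)/17 = 68/17 = 4, a_2 = floor((10 + 7)/4) = 4.
  m_3 = 4*4 - 7 = 9, d_3 = (117 - 9^2)/4 = 36/4 = 9, a_3 = floor((10 + 9)/9) = 2.
  m_4 = 9*2 - 9 = 9, d_4 = (117 - 9^2)/9 = 36/9 = 4, a_4 = floor((10 + 9)/4) = 4.
  m_5 = 4*4 - 9 = 7, d_5 = (117 - 7^2)/4 = 68/4 = 17, a_5 = floor((10 + 7)/17) = 1.
  m_6 = 17*1 - 7 = 10, d_6 = (117 - 10^2)/17 = 17/17 = 1, a_6 = floor((10 + 10)/1) = 20.
  m_7 = 1*20 - 10 = 10, d_7 = (117 - 10^2)/1 = 17/1 = 17: (m_7, d_7) = (m_1, d_1) = (10, 17), so from here the quotients repeat a_1, ..., a_6; the period length is 6.
Hence the expansion of sqrt(117) is a_0 = 10 followed by the repeating block 1, 4, 2, 4, 1, 20 (period 6).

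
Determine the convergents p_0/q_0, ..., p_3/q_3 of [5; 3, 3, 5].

5/1, 16/3, 53/10, 281/53

Using the convergent recurrence p_i = a_i*p_{i-1} + p_{i-2}, q_i = a_i*q_{i-1} + q_{i-2} with p_{-2}=0, p_{-1}=1, q_{-2}=1, q_{-1}=0:
  i=0: a_0=5, p_0 = 5*1 + 0 = 5, q_0 = 5*0 + 1 = 1.
  i=1: a_1=3, p_1 = 3*5 + 1 = 16, q_1 = 3*1 + 0 = 3.
  i=2: a_2=3, p_2 = 3*16 + 5 = 53, q_2 = 3*3 + 1 = 10.
  i=3: a_3=5, p_3 = 5*53 + 16 = 281, q_3 = 5*10 + 3 = 53.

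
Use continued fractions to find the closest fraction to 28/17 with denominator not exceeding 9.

5/3

Expand x = 28/17 as a continued fraction with the Euclidean algorithm:
  28 = 1*17 + 11, so a_0 = 1.
  17 = 1*11 + 6, so a_1 = 1.
  11 = 1*6 + 5, so a_2 = 1.
  6 = 1*5 + 1, so a_3 = 1.
  5 = 5*1 + 0, so a_4 = 5.
so x = [1; 1, 1, 1, 5].
Convergents (p_i = a_i*p_{i-1} + p_{i-2}, q_i = a_i*q_{i-1} + q_{i-2} with p_{-2}=0, p_{-1}=1, q_{-2}=1, q_{-1}=0), until the denominator exceeds 9:
  i=0: a_0=1, p_0 = 1*1 + 0 = 1, q_0 = 1*0 + 1 = 1.
  i=1: a_1=1, p_1 = 1*1 + 1 = 2, q_1 = 1*1 + 0 = 1.
  i=2: a_2=1, p_2 = 1*2 + 1 = 3, q_2 = 1*1 + 1 = 2.
  i=3: a_3=1, p_3 = 1*3 + 2 = 5, q_3 = 1*2 + 1 = 3.
  i=4: a_4=5, p_4 = 5*5 + 3 = 28, q_4 = 5*3 + 2 = 17.
q_4 = 17 > 9, so the last convergent with denominator <= 9 is p_3/q_3 = 5/3.
The closest fraction with denominator <= 9 is either p_3/q_3 or the intermediate fraction (k*p_3 + p_2)/(k*q_3 + q_2) with the largest k >= 1 whose denominator stays <= 9; these approach x as k grows, and every other convergent or intermediate fraction in range is farther away.
Largest k: floor((9 - q_2)/q_3) = floor((9 - 2)/3) = 2.
That gives (2*5 + 3)/(2*3 + 2) = 13/8.
Compare the errors: |x - 5/3| = |28*3 - 5*17|/(17*3) = 1/51, and |x - 13/8| = |28*8 - 13*17|/(17*8) = 3/136.
Cross-multiplying, 1*136 = 136 < 153 = 3*51, so 1/51 is smaller: the convergent 5/3 is closer to x than 13/8.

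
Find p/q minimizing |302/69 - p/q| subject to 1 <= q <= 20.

35/8

Expand x = 302/69 as a continued fraction with the Euclidean algorithm:
  302 = 4*69 + 26, so a_0 = 4.
  69 = 2*26 + 17, so a_1 = 2.
  26 = 1*17 + 9, so a_2 = 1.
  17 = 1*9 + 8, so a_3 = 1.
  9 = 1*8 + 1, so a_4 = 1.
  8 = 8*1 + 0, so a_5 = 8.
so x = [4; 2, 1, 1, 1, 8].
Convergents (p_i = a_i*p_{i-1} + p_{i-2}, q_i = a_i*q_{i-1} + q_{i-2} with p_{-2}=0, p_{-1}=1, q_{-2}=1, q_{-1}=0), until the denominator exceeds 20:
  i=0: a_0=4, p_0 = 4*1 + 0 = 4, q_0 = 4*0 + 1 = 1.
  i=1: a_1=2, p_1 = 2*4 + 1 = 9, q_1 = 2*1 + 0 = 2.
  i=2: a_2=1, p_2 = 1*9 + 4 = 13, q_2 = 1*2 + 1 = 3.
  i=3: a_3=1, p_3 = 1*13 + 9 = 22, q_3 = 1*3 + 2 = 5.
  i=4: a_4=1, p_4 = 1*22 + 13 = 35, q_4 = 1*5 + 3 = 8.
  i=5: a_5=8, p_5 = 8*35 + 22 = 302, q_5 = 8*8 + 5 = 69.
q_5 = 69 > 20, so the last convergent with denominator <= 20 is p_4/q_4 = 35/8.
The closest fraction with denominator <= 20 is either p_4/q_4 or the intermediate fraction (k*p_4 + p_3)/(k*q_4 + q_3) with the largest k >= 1 whose denominator stays <= 20; these approach x as k grows, and every other convergent or intermediate fraction in range is farther away.
Largest k: floor((20 - q_3)/q_4) = floor((20 - 5)/8) = 1.
That gives (1*35 + 22)/(1*8 + 5) = 57/13.
Compare the errors: |x - 35/8| = |302*8 - 35*69|/(69*8) = 1/552, and |x - 57/13| = |302*13 - 57*69|/(69*13) = 7/897.
Cross-multiplying, 1*897 = 897 < 3864 = 7*552, so 1/552 is smaller: the convergent 35/8 is closer to x than 57/13.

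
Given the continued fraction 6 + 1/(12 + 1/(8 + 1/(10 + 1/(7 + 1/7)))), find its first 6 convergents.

Using the convergent recurrence p_i = a_i*p_{i-1} + p_{i-2}, q_i = a_i*q_{i-1} + q_{i-2} with p_{-2}=0, p_{-1}=1, q_{-2}=1, q_{-1}=0:
  i=0: a_0=6, p_0 = 6*1 + 0 = 6, q_0 = 6*0 + 1 = 1.
  i=1: a_1=12, p_1 = 12*6 + 1 = 73, q_1 = 12*1 + 0 = 12.
  i=2: a_2=8, p_2 = 8*73 + 6 = 590, q_2 = 8*12 + 1 = 97.
  i=3: a_3=10, p_3 = 10*590 + 73 = 5973, q_3 = 10*97 + 12 = 982.
  i=4: a_4=7, p_4 = 7*5973 + 590 = 42401, q_4 = 7*982 + 97 = 6971.
  i=5: a_5=7, p_5 = 7*42401 + 5973 = 302780, q_5 = 7*6971 + 982 = 49779.

6/1, 73/12, 590/97, 5973/982, 42401/6971, 302780/49779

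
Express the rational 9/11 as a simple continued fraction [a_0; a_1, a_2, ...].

[0; 1, 4, 2]

Run the Euclidean algorithm on 9 and 11; the successive quotients are the partial quotients a_0, a_1, ... (each step inverts the fractional part left over by the previous one):
  9 = 0*11 + 9, so a_0 = 0.
  11 = 1*9 + 2, so a_1 = 1.
  9 = 4*2 + 1, so a_2 = 4.
  2 = 2*1 + 0, so a_3 = 2.
The remainder reaches 0 after 4 divisions, so the expansion has 4 partial quotients, read off in order.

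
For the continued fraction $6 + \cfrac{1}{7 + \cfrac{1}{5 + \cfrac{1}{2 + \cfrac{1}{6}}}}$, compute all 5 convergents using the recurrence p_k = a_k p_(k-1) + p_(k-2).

Using the convergent recurrence p_i = a_i*p_{i-1} + p_{i-2}, q_i = a_i*q_{i-1} + q_{i-2} with p_{-2}=0, p_{-1}=1, q_{-2}=1, q_{-1}=0:
  i=0: a_0=6, p_0 = 6*1 + 0 = 6, q_0 = 6*0 + 1 = 1.
  i=1: a_1=7, p_1 = 7*6 + 1 = 43, q_1 = 7*1 + 0 = 7.
  i=2: a_2=5, p_2 = 5*43 + 6 = 221, q_2 = 5*7 + 1 = 36.
  i=3: a_3=2, p_3 = 2*221 + 43 = 485, q_3 = 2*36 + 7 = 79.
  i=4: a_4=6, p_4 = 6*485 + 221 = 3131, q_4 = 6*79 + 36 = 510.

6/1, 43/7, 221/36, 485/79, 3131/510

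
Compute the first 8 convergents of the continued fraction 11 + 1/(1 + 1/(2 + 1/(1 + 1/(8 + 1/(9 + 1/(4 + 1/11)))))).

Using the convergent recurrence p_i = a_i*p_{i-1} + p_{i-2}, q_i = a_i*q_{i-1} + q_{i-2} with p_{-2}=0, p_{-1}=1, q_{-2}=1, q_{-1}=0:
  i=0: a_0=11, p_0 = 11*1 + 0 = 11, q_0 = 11*0 + 1 = 1.
  i=1: a_1=1, p_1 = 1*11 + 1 = 12, q_1 = 1*1 + 0 = 1.
  i=2: a_2=2, p_2 = 2*12 + 11 = 35, q_2 = 2*1 + 1 = 3.
  i=3: a_3=1, p_3 = 1*35 + 12 = 47, q_3 = 1*3 + 1 = 4.
  i=4: a_4=8, p_4 = 8*47 + 35 = 411, q_4 = 8*4 + 3 = 35.
  i=5: a_5=9, p_5 = 9*411 + 47 = 3746, q_5 = 9*35 + 4 = 319.
  i=6: a_6=4, p_6 = 4*3746 + 411 = 15395, q_6 = 4*319 + 35 = 1311.
  i=7: a_7=11, p_7 = 11*15395 + 3746 = 173091, q_7 = 11*1311 + 319 = 14740.

11/1, 12/1, 35/3, 47/4, 411/35, 3746/319, 15395/1311, 173091/14740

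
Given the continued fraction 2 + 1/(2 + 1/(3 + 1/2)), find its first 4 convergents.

2/1, 5/2, 17/7, 39/16

Using the convergent recurrence p_i = a_i*p_{i-1} + p_{i-2}, q_i = a_i*q_{i-1} + q_{i-2} with p_{-2}=0, p_{-1}=1, q_{-2}=1, q_{-1}=0:
  i=0: a_0=2, p_0 = 2*1 + 0 = 2, q_0 = 2*0 + 1 = 1.
  i=1: a_1=2, p_1 = 2*2 + 1 = 5, q_1 = 2*1 + 0 = 2.
  i=2: a_2=3, p_2 = 3*5 + 2 = 17, q_2 = 3*2 + 1 = 7.
  i=3: a_3=2, p_3 = 2*17 + 5 = 39, q_3 = 2*7 + 2 = 16.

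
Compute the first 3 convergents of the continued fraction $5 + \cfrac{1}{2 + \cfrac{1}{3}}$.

Using the convergent recurrence p_i = a_i*p_{i-1} + p_{i-2}, q_i = a_i*q_{i-1} + q_{i-2} with p_{-2}=0, p_{-1}=1, q_{-2}=1, q_{-1}=0:
  i=0: a_0=5, p_0 = 5*1 + 0 = 5, q_0 = 5*0 + 1 = 1.
  i=1: a_1=2, p_1 = 2*5 + 1 = 11, q_1 = 2*1 + 0 = 2.
  i=2: a_2=3, p_2 = 3*11 + 5 = 38, q_2 = 3*2 + 1 = 7.

5/1, 11/2, 38/7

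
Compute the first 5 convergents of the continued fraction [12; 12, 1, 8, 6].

Using the convergent recurrence p_i = a_i*p_{i-1} + p_{i-2}, q_i = a_i*q_{i-1} + q_{i-2} with p_{-2}=0, p_{-1}=1, q_{-2}=1, q_{-1}=0:
  i=0: a_0=12, p_0 = 12*1 + 0 = 12, q_0 = 12*0 + 1 = 1.
  i=1: a_1=12, p_1 = 12*12 + 1 = 145, q_1 = 12*1 + 0 = 12.
  i=2: a_2=1, p_2 = 1*145 + 12 = 157, q_2 = 1*12 + 1 = 13.
  i=3: a_3=8, p_3 = 8*157 + 145 = 1401, q_3 = 8*13 + 12 = 116.
  i=4: a_4=6, p_4 = 6*1401 + 157 = 8563, q_4 = 6*116 + 13 = 709.

12/1, 145/12, 157/13, 1401/116, 8563/709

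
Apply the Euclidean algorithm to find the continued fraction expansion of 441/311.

Run the Euclidean algorithm on 441 and 311; the successive quotients are the partial quotients a_0, a_1, ... (each step inverts the fractional part left over by the previous one):
  441 = 1*311 + 130, so a_0 = 1.
  311 = 2*130 + 51, so a_1 = 2.
  130 = 2*51 + 28, so a_2 = 2.
  51 = 1*28 + 23, so a_3 = 1.
  28 = 1*23 + 5, so a_4 = 1.
  23 = 4*5 + 3, so a_5 = 4.
  5 = 1*3 + 2, so a_6 = 1.
  3 = 1*2 + 1, so a_7 = 1.
  2 = 2*1 + 0, so a_8 = 2.
The remainder reaches 0 after 9 divisions, so the expansion has 9 partial quotients, read off in order.

[1; 2, 2, 1, 1, 4, 1, 1, 2]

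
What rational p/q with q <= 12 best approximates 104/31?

Expand x = 104/31 as a continued fraction with the Euclidean algorithm:
  104 = 3*31 + 11, so a_0 = 3.
  31 = 2*11 + 9, so a_1 = 2.
  11 = 1*9 + 2, so a_2 = 1.
  9 = 4*2 + 1, so a_3 = 4.
  2 = 2*1 + 0, so a_4 = 2.
so x = [3; 2, 1, 4, 2].
Convergents (p_i = a_i*p_{i-1} + p_{i-2}, q_i = a_i*q_{i-1} + q_{i-2} with p_{-2}=0, p_{-1}=1, q_{-2}=1, q_{-1}=0), until the denominator exceeds 12:
  i=0: a_0=3, p_0 = 3*1 + 0 = 3, q_0 = 3*0 + 1 = 1.
  i=1: a_1=2, p_1 = 2*3 + 1 = 7, q_1 = 2*1 + 0 = 2.
  i=2: a_2=1, p_2 = 1*7 + 3 = 10, q_2 = 1*2 + 1 = 3.
  i=3: a_3=4, p_3 = 4*10 + 7 = 47, q_3 = 4*3 + 2 = 14.
q_3 = 14 > 12, so the last convergent with denominator <= 12 is p_2/q_2 = 10/3.
The closest fraction with denominator <= 12 is either p_2/q_2 or the intermediate fraction (k*p_2 + p_1)/(k*q_2 + q_1) with the largest k >= 1 whose denominator stays <= 12; these approach x as k grows, and every other convergent or intermediate fraction in range is farther away.
Largest k: floor((12 - q_1)/q_2) = floor((12 - 2)/3) = 3.
That gives (3*10 + 7)/(3*3 + 2) = 37/11.
Compare the errors: |x - 10/3| = |104*3 - 10*31|/(31*3) = 2/93, and |x - 37/11| = |104*11 - 37*31|/(31*11) = 3/341.
Cross-multiplying, 3*93 = 279 < 682 = 2*341, so 3/341 is smaller: the intermediate fraction 37/11 is closer to x than 10/3.

37/11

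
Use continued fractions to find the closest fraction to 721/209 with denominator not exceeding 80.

69/20

Expand x = 721/209 as a continued fraction with the Euclidean algorithm:
  721 = 3*209 + 94, so a_0 = 3.
  209 = 2*94 + 21, so a_1 = 2.
  94 = 4*21 + 10, so a_2 = 4.
  21 = 2*10 + 1, so a_3 = 2.
  10 = 10*1 + 0, so a_4 = 10.
so x = [3; 2, 4, 2, 10].
Convergents (p_i = a_i*p_{i-1} + p_{i-2}, q_i = a_i*q_{i-1} + q_{i-2} with p_{-2}=0, p_{-1}=1, q_{-2}=1, q_{-1}=0), until the denominator exceeds 80:
  i=0: a_0=3, p_0 = 3*1 + 0 = 3, q_0 = 3*0 + 1 = 1.
  i=1: a_1=2, p_1 = 2*3 + 1 = 7, q_1 = 2*1 + 0 = 2.
  i=2: a_2=4, p_2 = 4*7 + 3 = 31, q_2 = 4*2 + 1 = 9.
  i=3: a_3=2, p_3 = 2*31 + 7 = 69, q_3 = 2*9 + 2 = 20.
  i=4: a_4=10, p_4 = 10*69 + 31 = 721, q_4 = 10*20 + 9 = 209.
q_4 = 209 > 80, so the last convergent with denominator <= 80 is p_3/q_3 = 69/20.
The closest fraction with denominator <= 80 is either p_3/q_3 or the intermediate fraction (k*p_3 + p_2)/(k*q_3 + q_2) with the largest k >= 1 whose denominator stays <= 80; these approach x as k grows, and every other convergent or intermediate fraction in range is farther away.
Largest k: floor((80 - q_2)/q_3) = floor((80 - 9)/20) = 3.
That gives (3*69 + 31)/(3*20 + 9) = 238/69.
Compare the errors: |x - 69/20| = |721*20 - 69*209|/(209*20) = 1/4180, and |x - 238/69| = |721*69 - 238*209|/(209*69) = 7/14421.
Cross-multiplying, 1*14421 = 14421 < 29260 = 7*4180, so 1/4180 is smaller: the convergent 69/20 is closer to x than 238/69.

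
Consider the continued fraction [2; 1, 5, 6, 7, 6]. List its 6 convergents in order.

Using the convergent recurrence p_i = a_i*p_{i-1} + p_{i-2}, q_i = a_i*q_{i-1} + q_{i-2} with p_{-2}=0, p_{-1}=1, q_{-2}=1, q_{-1}=0:
  i=0: a_0=2, p_0 = 2*1 + 0 = 2, q_0 = 2*0 + 1 = 1.
  i=1: a_1=1, p_1 = 1*2 + 1 = 3, q_1 = 1*1 + 0 = 1.
  i=2: a_2=5, p_2 = 5*3 + 2 = 17, q_2 = 5*1 + 1 = 6.
  i=3: a_3=6, p_3 = 6*17 + 3 = 105, q_3 = 6*6 + 1 = 37.
  i=4: a_4=7, p_4 = 7*105 + 17 = 752, q_4 = 7*37 + 6 = 265.
  i=5: a_5=6, p_5 = 6*752 + 105 = 4617, q_5 = 6*265 + 37 = 1627.

2/1, 3/1, 17/6, 105/37, 752/265, 4617/1627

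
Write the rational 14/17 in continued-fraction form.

[0; 1, 4, 1, 2]

Run the Euclidean algorithm on 14 and 17; the successive quotients are the partial quotients a_0, a_1, ... (each step inverts the fractional part left over by the previous one):
  14 = 0*17 + 14, so a_0 = 0.
  17 = 1*14 + 3, so a_1 = 1.
  14 = 4*3 + 2, so a_2 = 4.
  3 = 1*2 + 1, so a_3 = 1.
  2 = 2*1 + 0, so a_4 = 2.
The remainder reaches 0 after 5 divisions, so the expansion has 5 partial quotients, read off in order.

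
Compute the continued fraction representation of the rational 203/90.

Run the Euclidean algorithm on 203 and 90; the successive quotients are the partial quotients a_0, a_1, ... (each step inverts the fractional part left over by the previous one):
  203 = 2*90 + 23, so a_0 = 2.
  90 = 3*23 + 21, so a_1 = 3.
  23 = 1*21 + 2, so a_2 = 1.
  21 = 10*2 + 1, so a_3 = 10.
  2 = 2*1 + 0, so a_4 = 2.
The remainder reaches 0 after 5 divisions, so the expansion has 5 partial quotients, read off in order.

[2; 3, 1, 10, 2]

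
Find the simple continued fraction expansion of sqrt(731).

Write x_i = (sqrt(731) + m_i)/d_i with (m_0, d_0) = (0, 1). a_0 = floor(sqrt(731)) = 27, since 27^2 = 729 <= 731 < 784 = 28^2.
Iterate m_{i+1} = d_i*a_i - m_i, d_{i+1} = (731 - m_{i+1}^2)/d_i, a_{i+1} = floor((a_0 + m_{i+1})/d_{i+1}):
  m_1 = 1*27 - 0 = 27, d_1 = (731 - 27^2)/1 = 2/1 = 2, a_1 = floor((27 + 27)/2) = 27.
  m_2 = 2*27 - 27 = 27, d_2 = (731 - 27^2)/2 = 2/2 = 1, a_2 = floor((27 + 27)/1) = 54.
  m_3 = 1*54 - 27 = 27, d_3 = (731 - 27^2)/1 = 2/1 = 2: (m_3, d_3) = (m_1, d_1) = (27, 2), so from here the quotients repeat a_1, a_2; the period length is 2.
Hence the expansion of sqrt(731) is a_0 = 27 followed by the repeating block 27, 54 (period 2).

[27; (27, 54)]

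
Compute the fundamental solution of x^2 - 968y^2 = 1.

(x, y) = (19601, 630)

First expand sqrt(968) as a continued fraction. With x_i = (sqrt(968) + m_i)/d_i and (m_0, d_0) = (0, 1): a_0 = floor(sqrt(968)) = 31, since 31^2 = 961 <= 968 < 1024 = 32^2.
Iterate m_{i+1} = d_i*a_i - m_i, d_{i+1} = (968 - m_{i+1}^2)/d_i, a_{i+1} = floor((a_0 + m_{i+1})/d_{i+1}):
  m_1 = 1*31 - 0 = 31, d_1 = (968 - 31^2)/1 = 7/1 = 7, a_1 = floor((31 + 31)/7) = 8.
  m_2 = 7*8 - 31 = 25, d_2 = (968 - 25^2)/7 = 343/7 = 49, a_2 = floor((31 + 25)/49) = 1.
  m_3 = 49*1 - 25 = 24, d_3 = (968 - 24^2)/49 = 392/49 = 8, a_3 = floor((31 + 24)/8) = 6.
  m_4 = 8*6 - 24 = 24, d_4 = (968 - 24^2)/8 = 392/8 = 49, a_4 = floor((31 + 24)/49) = 1.
  m_5 = 49*1 - 24 = 25, d_5 = (968 - 25^2)/49 = 343/49 = 7, a_5 = floor((31 + 25)/7) = 8.
  m_6 = 7*8 - 25 = 31, d_6 = (968 - 31^2)/7 = 7/7 = 1, a_6 = floor((31 + 31)/1) = 62.
  m_7 = 1*62 - 31 = 31, d_7 = (968 - 31^2)/1 = 7/1 = 7: (m_7, d_7) = (m_1, d_1) = (31, 7), so from here the quotients repeat a_1, ..., a_6; the period length is 6.
So sqrt(968) = [31; (8, 1, 6, 1, 8, 62)] with period length k = 6.
k is even, so the fundamental solution of x^2 - 968y^2 = 1 is (p_{k-1}, q_{k-1}) = (p_5, q_5); compute convergents through index 5.
Convergents (p_i = a_i*p_{i-1} + p_{i-2}, q_i = a_i*q_{i-1} + q_{i-2} with p_{-2}=0, p_{-1}=1, q_{-2}=1, q_{-1}=0):
  i=0: a_0=31, p_0 = 31*1 + 0 = 31, q_0 = 31*0 + 1 = 1.
  i=1: a_1=8, p_1 = 8*31 + 1 = 249, q_1 = 8*1 + 0 = 8.
  i=2: a_2=1, p_2 = 1*249 + 31 = 280, q_2 = 1*8 + 1 = 9.
  i=3: a_3=6, p_3 = 6*280 + 249 = 1929, q_3 = 6*9 + 8 = 62.
  i=4: a_4=1, p_4 = 1*1929 + 280 = 2209, q_4 = 1*62 + 9 = 71.
  i=5: a_5=8, p_5 = 8*2209 + 1929 = 19601, q_5 = 8*71 + 62 = 630.
Check: 19601^2 - 968*630^2 = 384199201 - 384199200 = 1, so (x, y) = (19601, 630) solves the equation, and by the theorem it is the least positive solution.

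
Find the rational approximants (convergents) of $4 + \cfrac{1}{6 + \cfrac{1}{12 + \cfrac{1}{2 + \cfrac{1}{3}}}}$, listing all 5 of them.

4/1, 25/6, 304/73, 633/152, 2203/529

Using the convergent recurrence p_i = a_i*p_{i-1} + p_{i-2}, q_i = a_i*q_{i-1} + q_{i-2} with p_{-2}=0, p_{-1}=1, q_{-2}=1, q_{-1}=0:
  i=0: a_0=4, p_0 = 4*1 + 0 = 4, q_0 = 4*0 + 1 = 1.
  i=1: a_1=6, p_1 = 6*4 + 1 = 25, q_1 = 6*1 + 0 = 6.
  i=2: a_2=12, p_2 = 12*25 + 4 = 304, q_2 = 12*6 + 1 = 73.
  i=3: a_3=2, p_3 = 2*304 + 25 = 633, q_3 = 2*73 + 6 = 152.
  i=4: a_4=3, p_4 = 3*633 + 304 = 2203, q_4 = 3*152 + 73 = 529.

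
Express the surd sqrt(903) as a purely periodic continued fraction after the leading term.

Write x_i = (sqrt(903) + m_i)/d_i with (m_0, d_0) = (0, 1). a_0 = floor(sqrt(903)) = 30, since 30^2 = 900 <= 903 < 961 = 31^2.
Iterate m_{i+1} = d_i*a_i - m_i, d_{i+1} = (903 - m_{i+1}^2)/d_i, a_{i+1} = floor((a_0 + m_{i+1})/d_{i+1}):
  m_1 = 1*30 - 0 = 30, d_1 = (903 - 30^2)/1 = 3/1 = 3, a_1 = floor((30 + 30)/3) = 20.
  m_2 = 3*20 - 30 = 30, d_2 = (903 - 30^2)/3 = 3/3 = 1, a_2 = floor((30 + 30)/1) = 60.
  m_3 = 1*60 - 30 = 30, d_3 = (903 - 30^2)/1 = 3/1 = 3: (m_3, d_3) = (m_1, d_1) = (30, 3), so from here the quotients repeat a_1, a_2; the period length is 2.
Hence the expansion of sqrt(903) is a_0 = 30 followed by the repeating block 20, 60 (period 2).

[30; (20, 60)]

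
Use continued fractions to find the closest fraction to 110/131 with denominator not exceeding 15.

5/6

Expand x = 110/131 as a continued fraction with the Euclidean algorithm:
  110 = 0*131 + 110, so a_0 = 0.
  131 = 1*110 + 21, so a_1 = 1.
  110 = 5*21 + 5, so a_2 = 5.
  21 = 4*5 + 1, so a_3 = 4.
  5 = 5*1 + 0, so a_4 = 5.
so x = [0; 1, 5, 4, 5].
Convergents (p_i = a_i*p_{i-1} + p_{i-2}, q_i = a_i*q_{i-1} + q_{i-2} with p_{-2}=0, p_{-1}=1, q_{-2}=1, q_{-1}=0), until the denominator exceeds 15:
  i=0: a_0=0, p_0 = 0*1 + 0 = 0, q_0 = 0*0 + 1 = 1.
  i=1: a_1=1, p_1 = 1*0 + 1 = 1, q_1 = 1*1 + 0 = 1.
  i=2: a_2=5, p_2 = 5*1 + 0 = 5, q_2 = 5*1 + 1 = 6.
  i=3: a_3=4, p_3 = 4*5 + 1 = 21, q_3 = 4*6 + 1 = 25.
q_3 = 25 > 15, so the last convergent with denominator <= 15 is p_2/q_2 = 5/6.
The closest fraction with denominator <= 15 is either p_2/q_2 or the intermediate fraction (k*p_2 + p_1)/(k*q_2 + q_1) with the largest k >= 1 whose denominator stays <= 15; these approach x as k grows, and every other convergent or intermediate fraction in range is farther away.
Largest k: floor((15 - q_1)/q_2) = floor((15 - 1)/6) = 2.
That gives (2*5 + 1)/(2*6 + 1) = 11/13.
Compare the errors: |x - 5/6| = |110*6 - 5*131|/(131*6) = 5/786, and |x - 11/13| = |110*13 - 11*131|/(131*13) = 11/1703.
Cross-multiplying, 5*1703 = 8515 < 8646 = 11*786, so 5/786 is smaller: the convergent 5/6 is closer to x than 11/13.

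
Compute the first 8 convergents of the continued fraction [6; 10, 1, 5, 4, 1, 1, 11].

6/1, 61/10, 67/11, 396/65, 1651/271, 2047/336, 3698/607, 42725/7013

Using the convergent recurrence p_i = a_i*p_{i-1} + p_{i-2}, q_i = a_i*q_{i-1} + q_{i-2} with p_{-2}=0, p_{-1}=1, q_{-2}=1, q_{-1}=0:
  i=0: a_0=6, p_0 = 6*1 + 0 = 6, q_0 = 6*0 + 1 = 1.
  i=1: a_1=10, p_1 = 10*6 + 1 = 61, q_1 = 10*1 + 0 = 10.
  i=2: a_2=1, p_2 = 1*61 + 6 = 67, q_2 = 1*10 + 1 = 11.
  i=3: a_3=5, p_3 = 5*67 + 61 = 396, q_3 = 5*11 + 10 = 65.
  i=4: a_4=4, p_4 = 4*396 + 67 = 1651, q_4 = 4*65 + 11 = 271.
  i=5: a_5=1, p_5 = 1*1651 + 396 = 2047, q_5 = 1*271 + 65 = 336.
  i=6: a_6=1, p_6 = 1*2047 + 1651 = 3698, q_6 = 1*336 + 271 = 607.
  i=7: a_7=11, p_7 = 11*3698 + 2047 = 42725, q_7 = 11*607 + 336 = 7013.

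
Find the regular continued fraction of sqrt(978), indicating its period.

Write x_i = (sqrt(978) + m_i)/d_i with (m_0, d_0) = (0, 1). a_0 = floor(sqrt(978)) = 31, since 31^2 = 961 <= 978 < 1024 = 32^2.
Iterate m_{i+1} = d_i*a_i - m_i, d_{i+1} = (978 - m_{i+1}^2)/d_i, a_{i+1} = floor((a_0 + m_{i+1})/d_{i+1}):
  m_1 = 1*31 - 0 = 31, d_1 = (978 - 31^2)/1 = 17/1 = 17, a_1 = floor((31 + 31)/17) = 3.
  m_2 = 17*3 - 31 = 20, d_2 = (978 - 20^2)/17 = 578/17 = 34, a_2 = floor((31 + 20)/34) = 1.
  m_3 = 34*1 - 20 = 14, d_3 = (978 - 14^2)/34 = 782/34 = 23, a_3 = floor((31 + 14)/23) = 1.
  m_4 = 23*1 - 14 = 9, d_4 = (978 - 9^2)/23 = 897/23 = 39, a_4 = floor((31 + 9)/39) = 1.
  m_5 = 39*1 - 9 = 30, d_5 = (978 - 30^2)/39 = 78/39 = 2, a_5 = floor((31 + 30)/2) = 30.
  m_6 = 2*30 - 30 = 30, d_6 = (978 - 30^2)/2 = 78/2 = 39, a_6 = floor((31 + 30)/39) = 1.
  m_7 = 39*1 - 30 = 9, d_7 = (978 - 9^2)/39 = 897/39 = 23, a_7 = floor((31 + 9)/23) = 1.
  m_8 = 23*1 - 9 = 14, d_8 = (978 - 14^2)/23 = 782/23 = 34, a_8 = floor((31 + 14)/34) = 1.
  m_9 = 34*1 - 14 = 20, d_9 = (978 - 20^2)/34 = 578/34 = 17, a_9 = floor((31 + 20)/17) = 3.
  m_10 = 17*3 - 20 = 31, d_10 = (978 - 31^2)/17 = 17/17 = 1, a_10 = floor((31 + 31)/1) = 62.
  m_11 = 1*62 - 31 = 31, d_11 = (978 - 31^2)/1 = 17/1 = 17: (m_11, d_11) = (m_1, d_1) = (31, 17), so from here the quotients repeat a_1, ..., a_10; the period length is 10.
Hence the expansion of sqrt(978) is a_0 = 31 followed by the repeating block 3, 1, 1, 1, 30, 1, 1, 1, 3, 62 (period 10).

[31; (3, 1, 1, 1, 30, 1, 1, 1, 3, 62)]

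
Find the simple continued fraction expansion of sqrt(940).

[30; (1, 1, 1, 14, 1, 1, 1, 60)]

Write x_i = (sqrt(940) + m_i)/d_i with (m_0, d_0) = (0, 1). a_0 = floor(sqrt(940)) = 30, since 30^2 = 900 <= 940 < 961 = 31^2.
Iterate m_{i+1} = d_i*a_i - m_i, d_{i+1} = (940 - m_{i+1}^2)/d_i, a_{i+1} = floor((a_0 + m_{i+1})/d_{i+1}):
  m_1 = 1*30 - 0 = 30, d_1 = (940 - 30^2)/1 = 40/1 = 40, a_1 = floor((30 + 30)/40) = 1.
  m_2 = 40*1 - 30 = 10, d_2 = (940 - 10^2)/40 = 840/40 = 21, a_2 = floor((30 + 10)/21) = 1.
  m_3 = 21*1 - 10 = 11, d_3 = (940 - 11^2)/21 = 819/21 = 39, a_3 = floor((30 + 11)/39) = 1.
  m_4 = 39*1 - 11 = 28, d_4 = (940 - 28^2)/39 = 156/39 = 4, a_4 = floor((30 + 28)/4) = 14.
  m_5 = 4*14 - 28 = 28, d_5 = (940 - 28^2)/4 = 156/4 = 39, a_5 = floor((30 + 28)/39) = 1.
  m_6 = 39*1 - 28 = 11, d_6 = (940 - 11^2)/39 = 819/39 = 21, a_6 = floor((30 + 11)/21) = 1.
  m_7 = 21*1 - 11 = 10, d_7 = (940 - 10^2)/21 = 840/21 = 40, a_7 = floor((30 + 10)/40) = 1.
  m_8 = 40*1 - 10 = 30, d_8 = (940 - 30^2)/40 = 40/40 = 1, a_8 = floor((30 + 30)/1) = 60.
  m_9 = 1*60 - 30 = 30, d_9 = (940 - 30^2)/1 = 40/1 = 40: (m_9, d_9) = (m_1, d_1) = (30, 40), so from here the quotients repeat a_1, ..., a_8; the period length is 8.
Hence the expansion of sqrt(940) is a_0 = 30 followed by the repeating block 1, 1, 1, 14, 1, 1, 1, 60 (period 8).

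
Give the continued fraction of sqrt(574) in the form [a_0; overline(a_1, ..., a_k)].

[23; overline(1, 22, 1, 46)]

Write x_i = (sqrt(574) + m_i)/d_i with (m_0, d_0) = (0, 1). a_0 = floor(sqrt(574)) = 23, since 23^2 = 529 <= 574 < 576 = 24^2.
Iterate m_{i+1} = d_i*a_i - m_i, d_{i+1} = (574 - m_{i+1}^2)/d_i, a_{i+1} = floor((a_0 + m_{i+1})/d_{i+1}):
  m_1 = 1*23 - 0 = 23, d_1 = (574 - 23^2)/1 = 45/1 = 45, a_1 = floor((23 + 23)/45) = 1.
  m_2 = 45*1 - 23 = 22, d_2 = (574 - 22^2)/45 = 90/45 = 2, a_2 = floor((23 + 22)/2) = 22.
  m_3 = 2*22 - 22 = 22, d_3 = (574 - 22^2)/2 = 90/2 = 45, a_3 = floor((23 + 22)/45) = 1.
  m_4 = 45*1 - 22 = 23, d_4 = (574 - 23^2)/45 = 45/45 = 1, a_4 = floor((23 + 23)/1) = 46.
  m_5 = 1*46 - 23 = 23, d_5 = (574 - 23^2)/1 = 45/1 = 45: (m_5, d_5) = (m_1, d_1) = (23, 45), so from here the quotients repeat a_1, ..., a_4; the period length is 4.
Hence the expansion of sqrt(574) is a_0 = 23 followed by the repeating block 1, 22, 1, 46 (period 4).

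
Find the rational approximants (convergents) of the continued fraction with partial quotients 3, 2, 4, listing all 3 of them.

3/1, 7/2, 31/9

Using the convergent recurrence p_i = a_i*p_{i-1} + p_{i-2}, q_i = a_i*q_{i-1} + q_{i-2} with p_{-2}=0, p_{-1}=1, q_{-2}=1, q_{-1}=0:
  i=0: a_0=3, p_0 = 3*1 + 0 = 3, q_0 = 3*0 + 1 = 1.
  i=1: a_1=2, p_1 = 2*3 + 1 = 7, q_1 = 2*1 + 0 = 2.
  i=2: a_2=4, p_2 = 4*7 + 3 = 31, q_2 = 4*2 + 1 = 9.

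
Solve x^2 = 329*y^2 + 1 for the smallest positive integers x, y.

First expand sqrt(329) as a continued fraction. With x_i = (sqrt(329) + m_i)/d_i and (m_0, d_0) = (0, 1): a_0 = floor(sqrt(329)) = 18, since 18^2 = 324 <= 329 < 361 = 19^2.
Iterate m_{i+1} = d_i*a_i - m_i, d_{i+1} = (329 - m_{i+1}^2)/d_i, a_{i+1} = floor((a_0 + m_{i+1})/d_{i+1}):
  m_1 = 1*18 - 0 = 18, d_1 = (329 - 18^2)/1 = 5/1 = 5, a_1 = floor((18 + 18)/5) = 7.
  m_2 = 5*7 - 18 = 17, d_2 = (329 - 17^2)/5 = 40/5 = 8, a_2 = floor((18 + 17)/8) = 4.
  m_3 = 8*4 - 17 = 15, d_3 = (329 - 15^2)/8 = 104/8 = 13, a_3 = floor((18 + 15)/13) = 2.
  m_4 = 13*2 - 15 = 11, d_4 = (329 - 11^2)/13 = 208/13 = 16, a_4 = floor((18 + 11)/16) = 1.
  m_5 = 16*1 - 11 = 5, d_5 = (329 - 5^2)/16 = 304/16 = 19, a_5 = floor((18 + 5)/19) = 1.
  m_6 = 19*1 - 5 = 14, d_6 = (329 - 14^2)/19 = 133/19 = 7, a_6 = floor((18 + 14)/7) = 4.
  m_7 = 7*4 - 14 = 14, d_7 = (329 - 14^2)/7 = 133/7 = 19, a_7 = floor((18 + 14)/19) = 1.
  m_8 = 19*1 - 14 = 5, d_8 = (329 - 5^2)/19 = 304/19 = 16, a_8 = floor((18 + 5)/16) = 1.
  m_9 = 16*1 - 5 = 11, d_9 = (329 - 11^2)/16 = 208/16 = 13, a_9 = floor((18 + 11)/13) = 2.
  m_10 = 13*2 - 11 = 15, d_10 = (329 - 15^2)/13 = 104/13 = 8, a_10 = floor((18 + 15)/8) = 4.
  m_11 = 8*4 - 15 = 17, d_11 = (329 - 17^2)/8 = 40/8 = 5, a_11 = floor((18 + 17)/5) = 7.
  m_12 = 5*7 - 17 = 18, d_12 = (329 - 18^2)/5 = 5/5 = 1, a_12 = floor((18 + 18)/1) = 36.
  m_13 = 1*36 - 18 = 18, d_13 = (329 - 18^2)/1 = 5/1 = 5: (m_13, d_13) = (m_1, d_1) = (18, 5), so from here the quotients repeat a_1, ..., a_12; the period length is 12.
So sqrt(329) = [18; (7, 4, 2, 1, 1, 4, 1, 1, 2, 4, 7, 36)] with period length k = 12.
k is even, so the fundamental solution of x^2 - 329y^2 = 1 is (p_{k-1}, q_{k-1}) = (p_11, q_11); compute convergents through index 11.
Convergents (p_i = a_i*p_{i-1} + p_{i-2}, q_i = a_i*q_{i-1} + q_{i-2} with p_{-2}=0, p_{-1}=1, q_{-2}=1, q_{-1}=0):
  i=0: a_0=18, p_0 = 18*1 + 0 = 18, q_0 = 18*0 + 1 = 1.
  i=1: a_1=7, p_1 = 7*18 + 1 = 127, q_1 = 7*1 + 0 = 7.
  i=2: a_2=4, p_2 = 4*127 + 18 = 526, q_2 = 4*7 + 1 = 29.
  i=3: a_3=2, p_3 = 2*526 + 127 = 1179, q_3 = 2*29 + 7 = 65.
  i=4: a_4=1, p_4 = 1*1179 + 526 = 1705, q_4 = 1*65 + 29 = 94.
  i=5: a_5=1, p_5 = 1*1705 + 1179 = 2884, q_5 = 1*94 + 65 = 159.
  i=6: a_6=4, p_6 = 4*2884 + 1705 = 13241, q_6 = 4*159 + 94 = 730.
  i=7: a_7=1, p_7 = 1*13241 + 2884 = 16125, q_7 = 1*730 + 159 = 889.
  i=8: a_8=1, p_8 = 1*16125 + 13241 = 29366, q_8 = 1*889 + 730 = 1619.
  i=9: a_9=2, p_9 = 2*29366 + 16125 = 74857, q_9 = 2*1619 + 889 = 4127.
  i=10: a_10=4, p_10 = 4*74857 + 29366 = 328794, q_10 = 4*4127 + 1619 = 18127.
  i=11: a_11=7, p_11 = 7*328794 + 74857 = 2376415, q_11 = 7*18127 + 4127 = 131016.
Check: 2376415^2 - 329*131016^2 = 5647348252225 - 5647348252224 = 1, so (x, y) = (2376415, 131016) solves the equation, and by the theorem it is the least positive solution.

(x, y) = (2376415, 131016)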